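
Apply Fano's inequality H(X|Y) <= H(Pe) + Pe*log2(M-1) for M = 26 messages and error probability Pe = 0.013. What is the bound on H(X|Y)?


H(Pe) = -Pe*log2(Pe) - (1-Pe)*log2(1-Pe) = -0.013*log2(0.013) - 0.987*log2(0.987) = 0.081449 + 0.018633 = 0.1001. Pe*log2(M-1) = 0.013*log2(25) = 0.060370. Bound = H(Pe) + Pe*log2(M-1) = 0.081449 + 0.018633 + 0.060370 = 0.1605

0.1605 bits


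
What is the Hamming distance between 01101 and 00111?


Count differing positions: . ^ . ^ . = 2 differences

2


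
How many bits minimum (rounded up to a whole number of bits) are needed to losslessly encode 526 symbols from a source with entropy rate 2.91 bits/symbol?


Minimum bits >= n * H = 526 * 2.91 = 1530.66, rounded up to a whole number of bits = 1531

1531 bits


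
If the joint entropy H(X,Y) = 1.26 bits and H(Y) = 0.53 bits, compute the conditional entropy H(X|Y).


H(X|Y) = H(X,Y) - H(Y) = 1.26 - 0.53 = 0.73

0.73 bits


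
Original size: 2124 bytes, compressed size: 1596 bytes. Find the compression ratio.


Ratio = original / compressed = 2124 / 1596 = 1.3308

1.3308


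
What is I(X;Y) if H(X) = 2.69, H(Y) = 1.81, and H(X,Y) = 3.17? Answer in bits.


I(X;Y) = H(X) + H(Y) - H(X,Y) = 2.69 + 1.81 - 3.17 = 1.33

1.33 bits


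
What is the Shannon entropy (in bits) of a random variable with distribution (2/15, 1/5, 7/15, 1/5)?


H = -sum(p_i * log2(p_i)). Terms: -(2/15)*log2(2/15) = 0.387585; -(1/5)*log2(1/5) = 0.464386; -(7/15)*log2(7/15) = 0.513117; -(1/5)*log2(1/5) = 0.464386. H = 0.387585 + 0.464386 + 0.513117 + 0.464386 = 1.8295

1.8295 bits


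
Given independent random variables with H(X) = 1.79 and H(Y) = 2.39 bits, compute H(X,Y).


For independent variables, H(X,Y) = H(X) + H(Y) = 1.79 + 2.39 = 4.18

4.18 bits


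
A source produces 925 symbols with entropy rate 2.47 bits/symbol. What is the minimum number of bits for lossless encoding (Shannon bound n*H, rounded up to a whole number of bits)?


Minimum bits >= n * H = 925 * 2.47 = 2284.75, rounded up to a whole number of bits = 2285

2285 bits


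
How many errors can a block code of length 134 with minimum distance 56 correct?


Correction capability = floor((d-1)/2) = floor((56-1)/2) = 27

27 errors


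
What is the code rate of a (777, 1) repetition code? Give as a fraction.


Rate = k/n = 1/777

1/777


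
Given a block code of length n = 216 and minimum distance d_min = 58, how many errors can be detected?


Detection capability = d_min - 1 = 58 - 1 = 57

57 errors


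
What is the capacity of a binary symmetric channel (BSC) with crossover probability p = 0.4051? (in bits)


H(p) = -p*log2(p) - (1-p)*log2(1-p) = -0.4051*log2(0.4051) - 0.5949*log2(0.5949) = 0.528109 + 0.445747 = 0.9739. C = 1 - H(p) = 1 - 0.9739 = 0.0261

0.0261 bits


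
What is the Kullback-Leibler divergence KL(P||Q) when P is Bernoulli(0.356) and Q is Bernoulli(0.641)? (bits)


KL = p*log2(p/q) + (1-p)*log2((1-p)/(1-q)) = 0.356*log2(0.356/0.641) + 0.644*log2(0.644/0.359) = 0.2409

0.2409 bits


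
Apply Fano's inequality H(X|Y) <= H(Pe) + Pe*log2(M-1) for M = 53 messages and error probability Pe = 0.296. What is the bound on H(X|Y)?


H(Pe) = -Pe*log2(Pe) - (1-Pe)*log2(1-Pe) = -0.296*log2(0.296) - 0.704*log2(0.704) = 0.519874 + 0.356472 = 0.8763. Pe*log2(M-1) = 0.296*log2(52) = 1.687330. Bound = H(Pe) + Pe*log2(M-1) = 0.519874 + 0.356472 + 1.687330 = 2.5637

2.5637 bits


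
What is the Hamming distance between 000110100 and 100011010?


Count differing positions: ^ . . ^ . ^ ^ ^ . = 5 differences

5


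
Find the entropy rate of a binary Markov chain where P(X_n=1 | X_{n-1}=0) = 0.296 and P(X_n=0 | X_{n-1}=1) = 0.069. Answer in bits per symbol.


Stationary distribution: pi_0 = p10/(p01+p10) = 0.189, pi_1 = 0.811. Entropy rate H' = pi_0*H(p01) + pi_1*H(p10) = 0.189*0.8763 + 0.811*0.3622 = 0.4594

0.4594 bits/symbol


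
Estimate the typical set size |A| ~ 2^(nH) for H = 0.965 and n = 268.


log2|A_typical| = nH = 268 * 0.965 = 258.62, so |A_typical| ~ 2^258.62 = 7.118e+77

7.118e+77


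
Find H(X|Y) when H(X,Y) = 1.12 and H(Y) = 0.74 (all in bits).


H(X|Y) = H(X,Y) - H(Y) = 1.12 - 0.74 = 0.38

0.38 bits


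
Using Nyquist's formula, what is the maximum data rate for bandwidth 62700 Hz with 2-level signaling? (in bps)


Rate = 2 * B * log2(M) = 2 * 62700 * 1.0 = 125400.0

125400.0 bps


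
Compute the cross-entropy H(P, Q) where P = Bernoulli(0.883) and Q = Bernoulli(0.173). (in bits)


H(P,Q) = -p*log2(q) - (1-p)*log2(1-q). -0.883*log2(0.173) = 2.235011; -0.117*log2(0.827) = 0.032063. H(P,Q) = 2.235011 + 0.032063 = 2.2671

2.2671 bits


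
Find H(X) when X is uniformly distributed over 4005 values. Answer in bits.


H = log2(n) = log2(4005) = 11.9676

11.9676 bits


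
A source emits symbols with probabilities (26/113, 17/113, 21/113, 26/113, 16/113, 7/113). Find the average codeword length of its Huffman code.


Huffman construction (repeatedly merge the two least-probable nodes; each merge adds 1 bit to every symbol beneath it): 7/113 + 16/113 = 23/113; 17/113 + 21/113 = 38/113; 23/113 + 26/113 = 49/113; 26/113 + 38/113 = 64/113; 49/113 + 64/113 = 1. Resulting codeword lengths (in the order the probabilities were given): (2, 3, 3, 2, 3, 3). L_avg = sum(p_i * l_i) = 26/113*2 + 17/113*3 + 21/113*3 + 26/113*2 + 16/113*3 + 7/113*3 = 287/113 = 2.5398

2.5398 bits


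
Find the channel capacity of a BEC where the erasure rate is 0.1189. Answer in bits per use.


C = 1 - epsilon = 1 - 0.1189 = 0.8811

0.8811 bits


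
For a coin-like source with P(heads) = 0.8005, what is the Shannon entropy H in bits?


H = -p*log2(p) - (1-p)*log2(1-p). -0.8005*log2(0.8005) = 0.256982; -0.1995*log2(0.1995) = 0.463945. H = 0.256982 + 0.463945 = 0.7209

0.7209 bits


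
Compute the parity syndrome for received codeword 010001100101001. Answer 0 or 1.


Syndrome = XOR of all bits = 0 XOR 1 XOR 0 XOR 0 XOR 0 XOR 1 XOR 1 XOR 0 XOR 0 XOR 1 XOR 0 XOR 1 XOR 0 XOR 0 XOR 1 = 0

0


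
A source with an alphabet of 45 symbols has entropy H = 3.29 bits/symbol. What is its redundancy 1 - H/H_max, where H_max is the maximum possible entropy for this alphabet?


H_max = log2(K) = log2(45) = 5.4919 bits/symbol. Redundancy = 1 - H/H_max = 1 - 3.29/5.4919 = 1 - 0.5991 = 0.4009

0.4009


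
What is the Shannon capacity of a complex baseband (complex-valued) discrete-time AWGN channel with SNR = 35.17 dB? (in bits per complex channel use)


SNR_linear = 10^(35.17/10) = 3288.5163; C = log2(1 + SNR_linear) = log2(1 + 3288.5163) = 11.6837

11.6837 bits/channel use


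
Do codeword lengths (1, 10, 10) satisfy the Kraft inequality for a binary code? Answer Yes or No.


Kraft sum = sum(2^(-l_i)) = 0.502, need <= 1. Result: satisfied (a binary prefix-free code with these lengths exists)

Yes


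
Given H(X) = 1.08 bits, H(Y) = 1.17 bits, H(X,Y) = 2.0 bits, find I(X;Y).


I(X;Y) = H(X) + H(Y) - H(X,Y) = 1.08 + 1.17 - 2.0 = 0.25

0.25 bits


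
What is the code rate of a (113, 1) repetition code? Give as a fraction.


Rate = k/n = 1/113

1/113


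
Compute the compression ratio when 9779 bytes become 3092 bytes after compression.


Ratio = original / compressed = 9779 / 3092 = 3.1627

3.1627


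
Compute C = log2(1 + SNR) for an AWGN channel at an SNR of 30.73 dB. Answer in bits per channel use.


SNR_linear = 10^(30.73/10) = 1183.0416; C = log2(1 + SNR_linear) = log2(1 + 1183.0416) = 10.2095

10.2095 bits/channel use


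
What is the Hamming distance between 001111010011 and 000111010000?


Count differing positions: . . ^ . . . . . . . ^ ^ = 3 differences

3


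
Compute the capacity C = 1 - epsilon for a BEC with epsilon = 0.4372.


C = 1 - epsilon = 1 - 0.4372 = 0.5628

0.5628 bits


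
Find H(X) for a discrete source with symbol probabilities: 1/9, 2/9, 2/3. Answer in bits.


H = -sum(p_i * log2(p_i)). Terms: -(1/9)*log2(1/9) = 0.352214; -(2/9)*log2(2/9) = 0.482206; -(2/3)*log2(2/3) = 0.389975. H = 0.352214 + 0.482206 + 0.389975 = 1.2244

1.2244 bits


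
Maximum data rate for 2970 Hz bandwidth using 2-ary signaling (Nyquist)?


Rate = 2 * B * log2(M) = 2 * 2970 * 1.0 = 5940.0

5940.0 bps


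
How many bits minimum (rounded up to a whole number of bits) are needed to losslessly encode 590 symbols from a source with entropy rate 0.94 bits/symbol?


Minimum bits >= n * H = 590 * 0.94 = 554.6, rounded up to a whole number of bits = 555

555 bits


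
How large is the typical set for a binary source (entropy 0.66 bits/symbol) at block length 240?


log2|A_typical| = nH = 240 * 0.66 = 158.4, so |A_typical| ~ 2^158.4 = 4.821e+47

4.821e+47


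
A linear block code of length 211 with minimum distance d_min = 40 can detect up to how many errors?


Detection capability = d_min - 1 = 40 - 1 = 39

39 errors


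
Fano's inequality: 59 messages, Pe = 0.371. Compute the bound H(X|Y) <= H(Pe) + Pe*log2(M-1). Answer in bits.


H(Pe) = -Pe*log2(Pe) - (1-Pe)*log2(1-Pe) = -0.371*log2(0.371) - 0.629*log2(0.629) = 0.530719 + 0.420718 = 0.9514. Pe*log2(M-1) = 0.371*log2(58) = 2.173311. Bound = H(Pe) + Pe*log2(M-1) = 0.530719 + 0.420718 + 2.173311 = 3.1247

3.1247 bits


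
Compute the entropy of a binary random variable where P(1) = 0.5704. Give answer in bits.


H = -p*log2(p) - (1-p)*log2(1-p). -0.5704*log2(0.5704) = 0.461998; -0.4296*log2(0.4296) = 0.523654. H = 0.461998 + 0.523654 = 0.9857

0.9857 bits


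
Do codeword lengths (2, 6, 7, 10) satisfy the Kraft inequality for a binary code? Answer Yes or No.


Kraft sum = sum(2^(-l_i)) = 0.2744, need <= 1. Result: satisfied (a binary prefix-free code with these lengths exists)

Yes


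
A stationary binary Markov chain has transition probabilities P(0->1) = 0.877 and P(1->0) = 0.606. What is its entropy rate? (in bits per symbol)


Stationary distribution: pi_0 = p10/(p01+p10) = 0.4086, pi_1 = 0.5914. Entropy rate H' = pi_0*H(p01) + pi_1*H(p10) = 0.4086*0.5379 + 0.5914*0.9673 = 0.7919

0.7919 bits/symbol


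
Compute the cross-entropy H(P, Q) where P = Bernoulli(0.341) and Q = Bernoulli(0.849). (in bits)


H(P,Q) = -p*log2(q) - (1-p)*log2(1-q). -0.341*log2(0.849) = 0.080532; -0.659*log2(0.151) = 1.797343. H(P,Q) = 0.080532 + 1.797343 = 1.8779

1.8779 bits


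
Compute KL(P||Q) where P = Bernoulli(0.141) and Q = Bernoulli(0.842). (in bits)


KL = p*log2(p/q) + (1-p)*log2((1-p)/(1-q)) = 0.141*log2(0.141/0.842) + 0.859*log2(0.859/0.158) = 1.7348

1.7348 bits


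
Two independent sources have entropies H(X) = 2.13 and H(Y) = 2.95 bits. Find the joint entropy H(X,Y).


For independent variables, H(X,Y) = H(X) + H(Y) = 2.13 + 2.95 = 5.08

5.08 bits


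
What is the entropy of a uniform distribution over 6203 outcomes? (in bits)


H = log2(n) = log2(6203) = 12.5988

12.5988 bits


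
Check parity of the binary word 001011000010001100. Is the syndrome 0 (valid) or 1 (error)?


Syndrome = XOR of all bits = 0 XOR 0 XOR 1 XOR 0 XOR 1 XOR 1 XOR 0 XOR 0 XOR 0 XOR 0 XOR 1 XOR 0 XOR 0 XOR 0 XOR 1 XOR 1 XOR 0 XOR 0 = 0

0


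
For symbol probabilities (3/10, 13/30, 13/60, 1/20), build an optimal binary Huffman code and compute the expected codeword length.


Huffman construction (repeatedly merge the two least-probable nodes; each merge adds 1 bit to every symbol beneath it): 1/20 + 13/60 = 4/15; 4/15 + 3/10 = 17/30; 13/30 + 17/30 = 1. Resulting codeword lengths (in the order the probabilities were given): (2, 1, 3, 3). L_avg = sum(p_i * l_i) = 3/10*2 + 13/30*1 + 13/60*3 + 1/20*3 = 11/6 = 1.8333

1.8333 bits


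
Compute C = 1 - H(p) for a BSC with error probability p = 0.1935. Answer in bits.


H(p) = -p*log2(p) - (1-p)*log2(1-p) = -0.1935*log2(0.1935) - 0.8065*log2(0.8065) = 0.458517 + 0.250219 = 0.7087. C = 1 - H(p) = 1 - 0.7087 = 0.2913

0.2913 bits


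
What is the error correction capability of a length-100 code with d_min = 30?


Correction capability = floor((d-1)/2) = floor((30-1)/2) = 14

14 errors


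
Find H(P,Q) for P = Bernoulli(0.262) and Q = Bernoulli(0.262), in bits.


H(P,Q) = -p*log2(q) - (1-p)*log2(1-q). -0.262*log2(0.262) = 0.506279; -0.738*log2(0.738) = 0.323471. H(P,Q) = 0.506279 + 0.323471 = 0.8297

0.8297 bits


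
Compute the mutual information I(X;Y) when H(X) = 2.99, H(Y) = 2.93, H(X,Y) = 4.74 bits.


I(X;Y) = H(X) + H(Y) - H(X,Y) = 2.99 + 2.93 - 4.74 = 1.18

1.18 bits


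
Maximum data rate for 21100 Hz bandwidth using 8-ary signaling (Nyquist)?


Rate = 2 * B * log2(M) = 2 * 21100 * 3.0 = 126600.0

126600.0 bps


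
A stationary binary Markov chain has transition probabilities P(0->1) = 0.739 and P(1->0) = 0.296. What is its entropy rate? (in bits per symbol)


Stationary distribution: pi_0 = p10/(p01+p10) = 0.286, pi_1 = 0.714. Entropy rate H' = pi_0*H(p01) + pi_1*H(p10) = 0.286*0.8283 + 0.714*0.8763 = 0.8626

0.8626 bits/symbol


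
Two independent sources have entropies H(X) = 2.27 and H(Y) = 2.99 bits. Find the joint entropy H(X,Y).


For independent variables, H(X,Y) = H(X) + H(Y) = 2.27 + 2.99 = 5.26

5.26 bits


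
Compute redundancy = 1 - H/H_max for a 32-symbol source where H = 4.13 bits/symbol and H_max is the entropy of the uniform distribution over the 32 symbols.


H_max = log2(K) = log2(32) = 5.0 bits/symbol. Redundancy = 1 - H/H_max = 1 - 4.13/5.0 = 1 - 0.826 = 0.174

0.174


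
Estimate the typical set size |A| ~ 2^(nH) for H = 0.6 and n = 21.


log2|A_typical| = nH = 21 * 0.6 = 12.6, so |A_typical| ~ 2^12.6 = 6.208e+03

6.208e+03


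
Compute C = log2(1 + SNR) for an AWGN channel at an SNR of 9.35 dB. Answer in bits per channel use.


SNR_linear = 10^(9.35/10) = 8.6099; C = log2(1 + SNR_linear) = log2(1 + 8.6099) = 3.2645

3.2645 bits/channel use


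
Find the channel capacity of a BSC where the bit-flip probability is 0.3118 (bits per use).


H(p) = -p*log2(p) - (1-p)*log2(1-p) = -0.3118*log2(0.3118) - 0.6882*log2(0.6882) = 0.524232 + 0.371009 = 0.8952. C = 1 - H(p) = 1 - 0.8952 = 0.1048

0.1048 bits


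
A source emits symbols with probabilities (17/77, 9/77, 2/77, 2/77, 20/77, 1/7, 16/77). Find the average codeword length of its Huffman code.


Huffman construction (repeatedly merge the two least-probable nodes; each merge adds 1 bit to every symbol beneath it): 2/77 + 2/77 = 4/77; 4/77 + 9/77 = 13/77; 1/7 + 13/77 = 24/77; 16/77 + 17/77 = 3/7; 20/77 + 24/77 = 4/7; 3/7 + 4/7 = 1. Resulting codeword lengths (in the order the probabilities were given): (2, 4, 5, 5, 2, 3, 2). L_avg = sum(p_i * l_i) = 17/77*2 + 9/77*4 + 2/77*5 + 2/77*5 + 20/77*2 + 1/7*3 + 16/77*2 = 195/77 = 2.5325

2.5325 bits


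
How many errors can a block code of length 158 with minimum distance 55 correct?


Correction capability = floor((d-1)/2) = floor((55-1)/2) = 27

27 errors


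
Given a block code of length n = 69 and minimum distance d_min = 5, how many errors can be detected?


Detection capability = d_min - 1 = 5 - 1 = 4

4 errors


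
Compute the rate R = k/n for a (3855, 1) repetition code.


Rate = k/n = 1/3855

1/3855


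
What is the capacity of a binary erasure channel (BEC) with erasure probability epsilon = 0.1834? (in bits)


C = 1 - epsilon = 1 - 0.1834 = 0.8166

0.8166 bits


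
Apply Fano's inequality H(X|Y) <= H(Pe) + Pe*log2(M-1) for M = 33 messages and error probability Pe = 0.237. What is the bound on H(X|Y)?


H(Pe) = -Pe*log2(Pe) - (1-Pe)*log2(1-Pe) = -0.237*log2(0.237) - 0.763*log2(0.763) = 0.492259 + 0.297757 = 0.79. Pe*log2(M-1) = 0.237*log2(32) = 1.185000. Bound = H(Pe) + Pe*log2(M-1) = 0.492259 + 0.297757 + 1.185000 = 1.975

1.975 bits


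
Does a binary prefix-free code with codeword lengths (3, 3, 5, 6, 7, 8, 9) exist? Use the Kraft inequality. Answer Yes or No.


Kraft sum = sum(2^(-l_i)) = 0.3105, need <= 1. Result: satisfied (a binary prefix-free code with these lengths exists)

Yes


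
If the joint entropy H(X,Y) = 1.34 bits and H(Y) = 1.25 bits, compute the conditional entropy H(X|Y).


H(X|Y) = H(X,Y) - H(Y) = 1.34 - 1.25 = 0.09

0.09 bits


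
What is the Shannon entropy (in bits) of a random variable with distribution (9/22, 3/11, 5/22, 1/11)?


H = -sum(p_i * log2(p_i)). Terms: -(9/22)*log2(9/22) = 0.527525; -(3/11)*log2(3/11) = 0.511219; -(5/22)*log2(5/22) = 0.485796; -(1/11)*log2(1/11) = 0.314494. H = 0.527525 + 0.511219 + 0.485796 + 0.314494 = 1.839

1.839 bits


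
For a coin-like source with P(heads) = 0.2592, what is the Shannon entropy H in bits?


H = -p*log2(p) - (1-p)*log2(1-p). -0.2592*log2(0.2592) = 0.504886; -0.7408*log2(0.7408) = 0.320651. H = 0.504886 + 0.320651 = 0.8255

0.8255 bits


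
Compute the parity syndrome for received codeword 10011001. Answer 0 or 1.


Syndrome = XOR of all bits = 1 XOR 0 XOR 0 XOR 1 XOR 1 XOR 0 XOR 0 XOR 1 = 0

0


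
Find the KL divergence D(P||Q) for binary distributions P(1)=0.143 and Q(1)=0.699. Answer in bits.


KL = p*log2(p/q) + (1-p)*log2((1-p)/(1-q)) = 0.143*log2(0.143/0.699) + 0.857*log2(0.857/0.301) = 0.9663

0.9663 bits


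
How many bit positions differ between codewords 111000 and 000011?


Count differing positions: ^ ^ ^ . ^ ^ = 5 differences

5


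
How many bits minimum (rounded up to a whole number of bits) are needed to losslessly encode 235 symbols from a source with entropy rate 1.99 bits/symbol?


Minimum bits >= n * H = 235 * 1.99 = 467.65, rounded up to a whole number of bits = 468

468 bits


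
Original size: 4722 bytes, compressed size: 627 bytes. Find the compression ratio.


Ratio = original / compressed = 4722 / 627 = 7.5311

7.5311


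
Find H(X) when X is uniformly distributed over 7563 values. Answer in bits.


H = log2(n) = log2(7563) = 12.8847

12.8847 bits


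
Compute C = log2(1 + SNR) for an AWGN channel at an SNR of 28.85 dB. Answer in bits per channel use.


SNR_linear = 10^(28.85/10) = 767.3615; C = log2(1 + SNR_linear) = log2(1 + 767.3615) = 9.5856

9.5856 bits/channel use


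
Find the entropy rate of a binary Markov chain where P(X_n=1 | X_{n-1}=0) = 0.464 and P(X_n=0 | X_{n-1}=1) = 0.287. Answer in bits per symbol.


Stationary distribution: pi_0 = p10/(p01+p10) = 0.3822, pi_1 = 0.6178. Entropy rate H' = pi_0*H(p01) + pi_1*H(p10) = 0.3822*0.9963 + 0.6178*0.8648 = 0.915

0.915 bits/symbol


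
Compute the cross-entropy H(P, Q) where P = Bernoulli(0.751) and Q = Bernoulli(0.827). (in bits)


H(P,Q) = -p*log2(q) - (1-p)*log2(1-q). -0.751*log2(0.827) = 0.205805; -0.249*log2(0.173) = 0.630258. H(P,Q) = 0.205805 + 0.630258 = 0.8361

0.8361 bits


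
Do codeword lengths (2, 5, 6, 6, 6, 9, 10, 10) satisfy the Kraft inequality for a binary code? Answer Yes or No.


Kraft sum = sum(2^(-l_i)) = 0.332, need <= 1. Result: satisfied (a binary prefix-free code with these lengths exists)

Yes


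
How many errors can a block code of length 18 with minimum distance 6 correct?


Correction capability = floor((d-1)/2) = floor((6-1)/2) = 2

2 errors


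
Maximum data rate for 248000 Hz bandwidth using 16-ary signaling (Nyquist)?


Rate = 2 * B * log2(M) = 2 * 248000 * 4.0 = 1984000.0

1984000.0 bps


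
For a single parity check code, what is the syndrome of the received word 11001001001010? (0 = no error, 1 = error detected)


Syndrome = XOR of all bits = 1 XOR 1 XOR 0 XOR 0 XOR 1 XOR 0 XOR 0 XOR 1 XOR 0 XOR 0 XOR 1 XOR 0 XOR 1 XOR 0 = 0

0


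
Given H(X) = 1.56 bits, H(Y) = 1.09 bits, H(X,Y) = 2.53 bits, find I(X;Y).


I(X;Y) = H(X) + H(Y) - H(X,Y) = 1.56 + 1.09 - 2.53 = 0.12

0.12 bits


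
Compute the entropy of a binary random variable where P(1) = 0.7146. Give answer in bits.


H = -p*log2(p) - (1-p)*log2(1-p). -0.7146*log2(0.7146) = 0.346432; -0.2854*log2(0.2854) = 0.516272. H = 0.346432 + 0.516272 = 0.8627

0.8627 bits


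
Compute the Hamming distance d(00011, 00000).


Count differing positions: . . . ^ ^ = 2 differences

2


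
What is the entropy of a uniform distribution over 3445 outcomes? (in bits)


H = log2(n) = log2(3445) = 11.7503

11.7503 bits


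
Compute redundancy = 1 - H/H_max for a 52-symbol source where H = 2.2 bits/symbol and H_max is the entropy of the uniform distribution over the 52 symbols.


H_max = log2(K) = log2(52) = 5.7004 bits/symbol. Redundancy = 1 - H/H_max = 1 - 2.2/5.7004 = 1 - 0.3859 = 0.6141

0.6141


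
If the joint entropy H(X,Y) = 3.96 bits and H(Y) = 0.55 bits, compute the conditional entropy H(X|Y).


H(X|Y) = H(X,Y) - H(Y) = 3.96 - 0.55 = 3.41

3.41 bits


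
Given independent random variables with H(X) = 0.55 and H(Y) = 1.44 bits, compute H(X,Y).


For independent variables, H(X,Y) = H(X) + H(Y) = 0.55 + 1.44 = 1.99

1.99 bits


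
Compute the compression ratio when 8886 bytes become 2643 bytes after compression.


Ratio = original / compressed = 8886 / 2643 = 3.3621

3.3621


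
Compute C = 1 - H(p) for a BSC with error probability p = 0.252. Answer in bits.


H(p) = -p*log2(p) - (1-p)*log2(1-p) = -0.252*log2(0.252) - 0.748*log2(0.748) = 0.501103 + 0.313330 = 0.8144. C = 1 - H(p) = 1 - 0.8144 = 0.1856

0.1856 bits


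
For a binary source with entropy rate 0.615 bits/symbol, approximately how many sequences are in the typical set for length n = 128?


log2|A_typical| = nH = 128 * 0.615 = 78.72, so |A_typical| ~ 2^78.72 = 4.978e+23

4.978e+23


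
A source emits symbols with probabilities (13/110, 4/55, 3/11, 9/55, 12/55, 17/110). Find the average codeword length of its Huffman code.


Huffman construction (repeatedly merge the two least-probable nodes; each merge adds 1 bit to every symbol beneath it): 4/55 + 13/110 = 21/110; 17/110 + 9/55 = 7/22; 21/110 + 12/55 = 9/22; 3/11 + 7/22 = 13/22; 9/22 + 13/22 = 1. Resulting codeword lengths (in the order the probabilities were given): (3, 3, 2, 3, 2, 3). L_avg = sum(p_i * l_i) = 13/110*3 + 4/55*3 + 3/11*2 + 9/55*3 + 12/55*2 + 17/110*3 = 138/55 = 2.5091

2.5091 bits


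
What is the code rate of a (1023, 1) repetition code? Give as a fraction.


Rate = k/n = 1/1023

1/1023


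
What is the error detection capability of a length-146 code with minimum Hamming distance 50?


Detection capability = d_min - 1 = 50 - 1 = 49

49 errors


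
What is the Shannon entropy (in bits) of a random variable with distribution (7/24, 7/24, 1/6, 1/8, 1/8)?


H = -sum(p_i * log2(p_i)). Terms: -(7/24)*log2(7/24) = 0.518469; -(7/24)*log2(7/24) = 0.518469; -(1/6)*log2(1/6) = 0.430827; -(1/8)*log2(1/8) = 0.375000; -(1/8)*log2(1/8) = 0.375000. H = 0.518469 + 0.518469 + 0.430827 + 0.375000 + 0.375000 = 2.2178

2.2178 bits


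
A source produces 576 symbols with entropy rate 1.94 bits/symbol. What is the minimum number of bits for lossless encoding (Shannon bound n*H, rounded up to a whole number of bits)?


Minimum bits >= n * H = 576 * 1.94 = 1117.44, rounded up to a whole number of bits = 1118

1118 bits


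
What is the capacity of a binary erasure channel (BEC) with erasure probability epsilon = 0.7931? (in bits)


C = 1 - epsilon = 1 - 0.7931 = 0.2069

0.2069 bits


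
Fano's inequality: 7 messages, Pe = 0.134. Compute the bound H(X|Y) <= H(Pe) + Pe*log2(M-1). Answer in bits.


H(Pe) = -Pe*log2(Pe) - (1-Pe)*log2(1-Pe) = -0.134*log2(0.134) - 0.866*log2(0.866) = 0.388559 + 0.179748 = 0.5683. Pe*log2(M-1) = 0.134*log2(6) = 0.346385. Bound = H(Pe) + Pe*log2(M-1) = 0.388559 + 0.179748 + 0.346385 = 0.9147

0.9147 bits


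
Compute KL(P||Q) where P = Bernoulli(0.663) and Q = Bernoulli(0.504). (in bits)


KL = p*log2(p/q) + (1-p)*log2((1-p)/(1-q)) = 0.663*log2(0.663/0.504) + 0.337*log2(0.337/0.496) = 0.0744

0.0744 bits


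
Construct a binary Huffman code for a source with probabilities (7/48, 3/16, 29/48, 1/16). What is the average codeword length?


Huffman construction (repeatedly merge the two least-probable nodes; each merge adds 1 bit to every symbol beneath it): 1/16 + 7/48 = 5/24; 3/16 + 5/24 = 19/48; 19/48 + 29/48 = 1. Resulting codeword lengths (in the order the probabilities were given): (3, 2, 1, 3). L_avg = sum(p_i * l_i) = 7/48*3 + 3/16*2 + 29/48*1 + 1/16*3 = 77/48 = 1.6042

1.6042 bits


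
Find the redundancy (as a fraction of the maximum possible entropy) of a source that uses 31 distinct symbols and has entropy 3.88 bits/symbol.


H_max = log2(K) = log2(31) = 4.9542 bits/symbol. Redundancy = 1 - H/H_max = 1 - 3.88/4.9542 = 1 - 0.7832 = 0.2168

0.2168


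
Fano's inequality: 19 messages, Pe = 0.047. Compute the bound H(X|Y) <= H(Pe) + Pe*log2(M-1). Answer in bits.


H(Pe) = -Pe*log2(Pe) - (1-Pe)*log2(1-Pe) = -0.047*log2(0.047) - 0.953*log2(0.953) = 0.207326 + 0.066188 = 0.2735. Pe*log2(M-1) = 0.047*log2(18) = 0.195986. Bound = H(Pe) + Pe*log2(M-1) = 0.207326 + 0.066188 + 0.195986 = 0.4695

0.4695 bits


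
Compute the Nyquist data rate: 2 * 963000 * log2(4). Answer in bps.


Rate = 2 * B * log2(M) = 2 * 963000 * 2.0 = 3852000.0

3852000.0 bps


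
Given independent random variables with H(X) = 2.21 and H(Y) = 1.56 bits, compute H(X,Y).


For independent variables, H(X,Y) = H(X) + H(Y) = 2.21 + 1.56 = 3.77

3.77 bits


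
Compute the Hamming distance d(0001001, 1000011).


Count differing positions: ^ . . ^ . ^ . = 3 differences

3


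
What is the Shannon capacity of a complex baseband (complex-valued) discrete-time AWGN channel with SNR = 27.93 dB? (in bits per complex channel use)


SNR_linear = 10^(27.93/10) = 620.869; C = log2(1 + SNR_linear) = log2(1 + 620.869) = 9.2805

9.2805 bits/channel use


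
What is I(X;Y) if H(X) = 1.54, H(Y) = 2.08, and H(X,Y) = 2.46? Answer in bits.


I(X;Y) = H(X) + H(Y) - H(X,Y) = 1.54 + 2.08 - 2.46 = 1.16

1.16 bits


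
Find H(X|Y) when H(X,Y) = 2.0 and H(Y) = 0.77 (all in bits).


H(X|Y) = H(X,Y) - H(Y) = 2.0 - 0.77 = 1.23

1.23 bits


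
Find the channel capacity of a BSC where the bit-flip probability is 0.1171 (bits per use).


H(p) = -p*log2(p) - (1-p)*log2(1-p) = -0.1171*log2(0.1171) - 0.8829*log2(0.8829) = 0.362329 + 0.158638 = 0.521. C = 1 - H(p) = 1 - 0.521 = 0.479

0.479 bits


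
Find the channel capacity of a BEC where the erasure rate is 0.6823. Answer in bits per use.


C = 1 - epsilon = 1 - 0.6823 = 0.3177

0.3177 bits


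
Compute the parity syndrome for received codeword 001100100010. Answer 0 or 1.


Syndrome = XOR of all bits = 0 XOR 0 XOR 1 XOR 1 XOR 0 XOR 0 XOR 1 XOR 0 XOR 0 XOR 0 XOR 1 XOR 0 = 0

0


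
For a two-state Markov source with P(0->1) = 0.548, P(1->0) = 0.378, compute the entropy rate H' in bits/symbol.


Stationary distribution: pi_0 = p10/(p01+p10) = 0.4082, pi_1 = 0.5918. Entropy rate H' = pi_0*H(p01) + pi_1*H(p10) = 0.4082*0.9933 + 0.5918*0.9566 = 0.9716

0.9716 bits/symbol


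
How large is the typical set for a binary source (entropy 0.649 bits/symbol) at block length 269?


log2|A_typical| = nH = 269 * 0.649 = 174.581, so |A_typical| ~ 2^174.581 = 3.582e+52

3.582e+52


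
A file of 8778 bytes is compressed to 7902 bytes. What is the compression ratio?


Ratio = original / compressed = 8778 / 7902 = 1.1109

1.1109


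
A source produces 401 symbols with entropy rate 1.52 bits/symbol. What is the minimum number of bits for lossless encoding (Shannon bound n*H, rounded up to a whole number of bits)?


Minimum bits >= n * H = 401 * 1.52 = 609.52, rounded up to a whole number of bits = 610

610 bits


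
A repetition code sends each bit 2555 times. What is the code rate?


Rate = k/n = 1/2555

1/2555


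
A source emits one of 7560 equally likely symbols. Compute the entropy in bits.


H = log2(n) = log2(7560) = 12.8842

12.8842 bits


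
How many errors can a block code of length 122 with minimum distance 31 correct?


Correction capability = floor((d-1)/2) = floor((31-1)/2) = 15

15 errors


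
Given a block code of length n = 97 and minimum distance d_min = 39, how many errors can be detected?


Detection capability = d_min - 1 = 39 - 1 = 38

38 errors


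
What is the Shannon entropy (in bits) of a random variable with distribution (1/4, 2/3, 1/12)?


H = -sum(p_i * log2(p_i)). Terms: -(1/4)*log2(1/4) = 0.500000; -(2/3)*log2(2/3) = 0.389975; -(1/12)*log2(1/12) = 0.298747. H = 0.500000 + 0.389975 + 0.298747 = 1.1887

1.1887 bits


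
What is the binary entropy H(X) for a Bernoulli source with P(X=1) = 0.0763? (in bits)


H = -p*log2(p) - (1-p)*log2(1-p). -0.0763*log2(0.0763) = 0.283239; -0.9237*log2(0.9237) = 0.105767. H = 0.283239 + 0.105767 = 0.389

0.389 bits


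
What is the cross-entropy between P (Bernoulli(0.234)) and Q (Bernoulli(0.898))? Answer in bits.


H(P,Q) = -p*log2(q) - (1-p)*log2(1-q). -0.234*log2(0.898) = 0.036320; -0.766*log2(0.102) = 2.522713. H(P,Q) = 0.036320 + 2.522713 = 2.559

2.559 bits


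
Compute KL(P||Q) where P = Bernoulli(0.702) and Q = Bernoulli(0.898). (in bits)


KL = p*log2(p/q) + (1-p)*log2((1-p)/(1-q)) = 0.702*log2(0.702/0.898) + 0.298*log2(0.298/0.102) = 0.2115

0.2115 bits


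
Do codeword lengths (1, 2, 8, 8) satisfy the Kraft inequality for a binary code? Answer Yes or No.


Kraft sum = sum(2^(-l_i)) = 0.7578, need <= 1. Result: satisfied (a binary prefix-free code with these lengths exists)

Yes


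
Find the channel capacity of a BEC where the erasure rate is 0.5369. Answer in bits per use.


C = 1 - epsilon = 1 - 0.5369 = 0.4631

0.4631 bits


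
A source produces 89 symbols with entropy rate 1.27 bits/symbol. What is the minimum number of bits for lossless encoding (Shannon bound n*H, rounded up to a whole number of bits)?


Minimum bits >= n * H = 89 * 1.27 = 113.03, rounded up to a whole number of bits = 114

114 bits


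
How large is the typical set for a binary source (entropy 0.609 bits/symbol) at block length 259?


log2|A_typical| = nH = 259 * 0.609 = 157.731, so |A_typical| ~ 2^157.731 = 3.032e+47

3.032e+47


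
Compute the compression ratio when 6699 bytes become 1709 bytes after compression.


Ratio = original / compressed = 6699 / 1709 = 3.9198

3.9198


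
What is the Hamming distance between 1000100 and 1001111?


Count differing positions: . . . ^ . ^ ^ = 3 differences

3


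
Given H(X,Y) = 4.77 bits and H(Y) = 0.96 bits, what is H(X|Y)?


H(X|Y) = H(X,Y) - H(Y) = 4.77 - 0.96 = 3.81

3.81 bits


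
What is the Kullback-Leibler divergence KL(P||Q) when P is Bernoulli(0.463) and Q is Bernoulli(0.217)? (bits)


KL = p*log2(p/q) + (1-p)*log2((1-p)/(1-q)) = 0.463*log2(0.463/0.217) + 0.537*log2(0.537/0.783) = 0.214

0.214 bits


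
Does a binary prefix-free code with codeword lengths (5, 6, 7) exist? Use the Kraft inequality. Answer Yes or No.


Kraft sum = sum(2^(-l_i)) = 0.0547, need <= 1. Result: satisfied (a binary prefix-free code with these lengths exists)

Yes


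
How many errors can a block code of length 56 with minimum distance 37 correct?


Correction capability = floor((d-1)/2) = floor((37-1)/2) = 18

18 errors


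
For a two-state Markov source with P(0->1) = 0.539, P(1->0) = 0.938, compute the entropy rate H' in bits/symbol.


Stationary distribution: pi_0 = p10/(p01+p10) = 0.6351, pi_1 = 0.3649. Entropy rate H' = pi_0*H(p01) + pi_1*H(p10) = 0.6351*0.9956 + 0.3649*0.3353 = 0.7547

0.7547 bits/symbol


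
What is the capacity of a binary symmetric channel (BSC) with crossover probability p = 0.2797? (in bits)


H(p) = -p*log2(p) - (1-p)*log2(1-p) = -0.2797*log2(0.2797) - 0.7203*log2(0.7203) = 0.514102 + 0.340940 = 0.855. C = 1 - H(p) = 1 - 0.855 = 0.145

0.145 bits


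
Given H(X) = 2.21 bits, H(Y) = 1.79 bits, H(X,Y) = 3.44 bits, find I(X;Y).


I(X;Y) = H(X) + H(Y) - H(X,Y) = 2.21 + 1.79 - 3.44 = 0.56

0.56 bits


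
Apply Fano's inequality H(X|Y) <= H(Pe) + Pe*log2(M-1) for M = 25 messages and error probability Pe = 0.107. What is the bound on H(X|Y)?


H(Pe) = -Pe*log2(Pe) - (1-Pe)*log2(1-Pe) = -0.107*log2(0.107) - 0.893*log2(0.893) = 0.345002 + 0.145798 = 0.4908. Pe*log2(M-1) = 0.107*log2(24) = 0.490591. Bound = H(Pe) + Pe*log2(M-1) = 0.345002 + 0.145798 + 0.490591 = 0.9814

0.9814 bits


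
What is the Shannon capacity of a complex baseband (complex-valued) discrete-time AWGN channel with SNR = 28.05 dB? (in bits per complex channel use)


SNR_linear = 10^(28.05/10) = 638.2635; C = log2(1 + SNR_linear) = log2(1 + 638.2635) = 9.3203

9.3203 bits/channel use


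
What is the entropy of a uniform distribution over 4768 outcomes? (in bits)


H = log2(n) = log2(4768) = 12.2192

12.2192 bits


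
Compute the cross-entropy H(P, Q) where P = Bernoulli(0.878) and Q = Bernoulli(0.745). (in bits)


H(P,Q) = -p*log2(q) - (1-p)*log2(1-q). -0.878*log2(0.745) = 0.372876; -0.122*log2(0.255) = 0.240515. H(P,Q) = 0.372876 + 0.240515 = 0.6134

0.6134 bits


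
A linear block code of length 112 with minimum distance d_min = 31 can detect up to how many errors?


Detection capability = d_min - 1 = 31 - 1 = 30

30 errors


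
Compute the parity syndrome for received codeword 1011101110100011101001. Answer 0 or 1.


Syndrome = XOR of all bits = 1 XOR 0 XOR 1 XOR 1 XOR 1 XOR 0 XOR 1 XOR 1 XOR 1 XOR 0 XOR 1 XOR 0 XOR 0 XOR 0 XOR 1 XOR 1 XOR 1 XOR 0 XOR 1 XOR 0 XOR 0 XOR 1 = 1

1


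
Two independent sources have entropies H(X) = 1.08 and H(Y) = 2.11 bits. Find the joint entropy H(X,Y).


For independent variables, H(X,Y) = H(X) + H(Y) = 1.08 + 2.11 = 3.19

3.19 bits


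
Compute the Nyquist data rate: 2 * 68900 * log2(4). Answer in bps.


Rate = 2 * B * log2(M) = 2 * 68900 * 2.0 = 275600.0

275600.0 bps


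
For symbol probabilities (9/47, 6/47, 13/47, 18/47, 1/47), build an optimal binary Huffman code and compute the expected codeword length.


Huffman construction (repeatedly merge the two least-probable nodes; each merge adds 1 bit to every symbol beneath it): 1/47 + 6/47 = 7/47; 7/47 + 9/47 = 16/47; 13/47 + 16/47 = 29/47; 18/47 + 29/47 = 1. Resulting codeword lengths (in the order the probabilities were given): (3, 4, 2, 1, 4). L_avg = sum(p_i * l_i) = 9/47*3 + 6/47*4 + 13/47*2 + 18/47*1 + 1/47*4 = 99/47 = 2.1064

2.1064 bits


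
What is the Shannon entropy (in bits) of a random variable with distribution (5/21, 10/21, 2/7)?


H = -sum(p_i * log2(p_i)). Terms: -(5/21)*log2(5/21) = 0.492950; -(10/21)*log2(10/21) = 0.509709; -(2/7)*log2(2/7) = 0.516387. H = 0.492950 + 0.509709 + 0.516387 = 1.519

1.519 bits


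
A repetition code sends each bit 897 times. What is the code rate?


Rate = k/n = 1/897

1/897


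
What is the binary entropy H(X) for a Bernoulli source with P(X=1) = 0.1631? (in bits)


H = -p*log2(p) - (1-p)*log2(1-p). -0.1631*log2(0.1631) = 0.426698; -0.8369*log2(0.8369) = 0.214977. H = 0.426698 + 0.214977 = 0.6417

0.6417 bits


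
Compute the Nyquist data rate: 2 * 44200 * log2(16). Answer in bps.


Rate = 2 * B * log2(M) = 2 * 44200 * 4.0 = 353600.0

353600.0 bps


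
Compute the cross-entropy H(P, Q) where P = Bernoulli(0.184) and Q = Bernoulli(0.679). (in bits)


H(P,Q) = -p*log2(q) - (1-p)*log2(1-q). -0.184*log2(0.679) = 0.102767; -0.816*log2(0.321) = 1.337714. H(P,Q) = 0.102767 + 1.337714 = 1.4405

1.4405 bits


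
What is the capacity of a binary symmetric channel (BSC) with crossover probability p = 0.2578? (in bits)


H(p) = -p*log2(p) - (1-p)*log2(1-p) = -0.2578*log2(0.2578) - 0.7422*log2(0.7422) = 0.504173 + 0.319235 = 0.8234. C = 1 - H(p) = 1 - 0.8234 = 0.1766

0.1766 bits


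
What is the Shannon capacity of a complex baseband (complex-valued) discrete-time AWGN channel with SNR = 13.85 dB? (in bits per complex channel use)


SNR_linear = 10^(13.85/10) = 24.2661; C = log2(1 + SNR_linear) = log2(1 + 24.2661) = 4.6591

4.6591 bits/channel use


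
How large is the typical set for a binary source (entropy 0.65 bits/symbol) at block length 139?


log2|A_typical| = nH = 139 * 0.65 = 90.35, so |A_typical| ~ 2^90.35 = 1.578e+27

1.578e+27


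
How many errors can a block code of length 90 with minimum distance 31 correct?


Correction capability = floor((d-1)/2) = floor((31-1)/2) = 15

15 errors


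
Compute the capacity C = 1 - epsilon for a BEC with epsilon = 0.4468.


C = 1 - epsilon = 1 - 0.4468 = 0.5532

0.5532 bits


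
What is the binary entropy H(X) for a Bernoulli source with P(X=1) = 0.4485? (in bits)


H = -p*log2(p) - (1-p)*log2(1-p). -0.4485*log2(0.4485) = 0.518834; -0.5515*log2(0.5515) = 0.473500. H = 0.518834 + 0.473500 = 0.9923

0.9923 bits


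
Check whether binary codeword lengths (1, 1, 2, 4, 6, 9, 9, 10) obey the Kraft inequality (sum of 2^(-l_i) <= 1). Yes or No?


Kraft sum = sum(2^(-l_i)) = 1.333, need <= 1. Result: violated (a binary prefix-free code with these lengths cannot exist)

No


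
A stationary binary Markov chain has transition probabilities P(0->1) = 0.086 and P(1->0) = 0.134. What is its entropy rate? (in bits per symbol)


Stationary distribution: pi_0 = p10/(p01+p10) = 0.6091, pi_1 = 0.3909. Entropy rate H' = pi_0*H(p01) + pi_1*H(p10) = 0.6091*0.423 + 0.3909*0.5683 = 0.4798

0.4798 bits/symbol


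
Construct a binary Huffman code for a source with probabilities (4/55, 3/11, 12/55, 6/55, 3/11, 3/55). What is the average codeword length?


Huffman construction (repeatedly merge the two least-probable nodes; each merge adds 1 bit to every symbol beneath it): 3/55 + 4/55 = 7/55; 6/55 + 7/55 = 13/55; 12/55 + 13/55 = 5/11; 3/11 + 3/11 = 6/11; 5/11 + 6/11 = 1. Resulting codeword lengths (in the order the probabilities were given): (4, 2, 2, 3, 2, 4). L_avg = sum(p_i * l_i) = 4/55*4 + 3/11*2 + 12/55*2 + 6/55*3 + 3/11*2 + 3/55*4 = 26/11 = 2.3636

2.3636 bits


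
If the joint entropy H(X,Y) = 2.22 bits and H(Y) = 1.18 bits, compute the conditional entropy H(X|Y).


H(X|Y) = H(X,Y) - H(Y) = 2.22 - 1.18 = 1.04

1.04 bits


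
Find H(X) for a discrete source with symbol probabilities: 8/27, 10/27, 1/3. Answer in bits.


H = -sum(p_i * log2(p_i)). Terms: -(8/27)*log2(8/27) = 0.519967; -(10/27)*log2(10/27) = 0.530726; -(1/3)*log2(1/3) = 0.528321. H = 0.519967 + 0.530726 + 0.528321 = 1.579

1.579 bits


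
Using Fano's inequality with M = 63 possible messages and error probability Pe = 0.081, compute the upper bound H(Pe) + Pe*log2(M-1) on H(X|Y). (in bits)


H(Pe) = -Pe*log2(Pe) - (1-Pe)*log2(1-Pe) = -0.081*log2(0.081) - 0.919*log2(0.919) = 0.293701 + 0.111992 = 0.4057. Pe*log2(M-1) = 0.081*log2(62) = 0.482290. Bound = H(Pe) + Pe*log2(M-1) = 0.293701 + 0.111992 + 0.482290 = 0.888

0.888 bits


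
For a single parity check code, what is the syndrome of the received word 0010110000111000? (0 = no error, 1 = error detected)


Syndrome = XOR of all bits = 0 XOR 0 XOR 1 XOR 0 XOR 1 XOR 1 XOR 0 XOR 0 XOR 0 XOR 0 XOR 1 XOR 1 XOR 1 XOR 0 XOR 0 XOR 0 = 0

0


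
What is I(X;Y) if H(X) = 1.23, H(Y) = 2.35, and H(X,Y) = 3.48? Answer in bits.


I(X;Y) = H(X) + H(Y) - H(X,Y) = 1.23 + 2.35 - 3.48 = 0.1

0.1 bits


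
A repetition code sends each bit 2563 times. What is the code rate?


Rate = k/n = 1/2563

1/2563


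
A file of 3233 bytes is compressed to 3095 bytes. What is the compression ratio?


Ratio = original / compressed = 3233 / 3095 = 1.0446

1.0446


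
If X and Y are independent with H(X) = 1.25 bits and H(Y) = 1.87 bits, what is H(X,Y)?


For independent variables, H(X,Y) = H(X) + H(Y) = 1.25 + 1.87 = 3.12

3.12 bits


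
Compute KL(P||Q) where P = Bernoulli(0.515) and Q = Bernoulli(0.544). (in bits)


KL = p*log2(p/q) + (1-p)*log2((1-p)/(1-q)) = 0.515*log2(0.515/0.544) + 0.485*log2(0.485/0.456) = 0.0024

0.0024 bits


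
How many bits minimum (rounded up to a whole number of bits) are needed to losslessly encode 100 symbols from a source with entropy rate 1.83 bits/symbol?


Minimum bits >= n * H = 100 * 1.83 = 183.0, rounded up to a whole number of bits = 183

183 bits
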